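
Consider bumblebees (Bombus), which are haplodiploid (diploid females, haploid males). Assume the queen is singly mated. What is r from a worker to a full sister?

Haplodiploid full sisters inherit their father's entire haploid genome identically (contributing 1/2) and on average half of their mother's contribution (1/2 · 1/2 = 1/4); r = 1/2 + 1/4 = 3/4.

0.75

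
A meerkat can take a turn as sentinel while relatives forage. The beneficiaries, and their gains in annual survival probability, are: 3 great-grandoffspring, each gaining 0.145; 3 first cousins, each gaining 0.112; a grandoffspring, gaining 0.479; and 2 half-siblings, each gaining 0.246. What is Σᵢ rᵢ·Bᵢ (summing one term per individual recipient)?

r to a great-grandoffspring = 0.125 (three parent–offspring links: r = (1/2)^3 = 1/8).
r to a first cousin = 1/8 (first cousins share one grandparent pair — two paths of length 4: r = 2·(1/2)^4 = 1/8).
r to a grandoffspring = 0.25 (two parent–offspring links: r = (1/2)^2 = 1/4).
r to a half-sibling = 1/4 (half-sibs share one parent — one path of length 2: r = (1/2)^2 = 1/4).
Summing one r·B term per recipient: 3·0.125·0.145 + 3·0.125·0.112 + 1·0.25·0.479 + 2·0.25·0.246 = 0.339125.

0.339125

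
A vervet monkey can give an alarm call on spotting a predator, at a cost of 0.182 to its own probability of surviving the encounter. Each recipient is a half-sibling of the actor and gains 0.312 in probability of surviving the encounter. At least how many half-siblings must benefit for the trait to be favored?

r to a half-sibling = 1/4 (half-sibs share one parent — one path of length 2: r = (1/2)^2 = 1/4).
Hamilton's rule: n·r·B > C  ⇒  n > C/(r·B) = 0.182/(0.25·0.312) = 2.333.
The smallest integer exceeding 2.333 is 3.

3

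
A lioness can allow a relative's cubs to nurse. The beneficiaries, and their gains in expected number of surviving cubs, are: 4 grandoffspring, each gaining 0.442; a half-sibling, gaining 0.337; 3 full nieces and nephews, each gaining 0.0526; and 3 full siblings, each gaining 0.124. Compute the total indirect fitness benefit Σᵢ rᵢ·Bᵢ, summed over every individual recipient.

r to a grandoffspring = 1/4 (two parent–offspring links: r = (1/2)^2 = 1/4).
r to a half-sibling = 1/4 (half-sibs share one parent — one path of length 2: r = (1/2)^2 = 1/4).
r to a full niece or nephew = 0.25 (full aunt/uncle↔niece/nephew: two paths of length 3 through the shared grandparent pair: r = 2·(1/2)^3 = 1/4).
r to a full sibling = 1/2 (full sibs share both parents — two paths of length 2: r = 2·(1/2)^2 = 1/2).
Summing one r·B term per recipient: 4·0.25·0.442 + 1·0.25·0.337 + 3·0.25·0.0526 + 3·0.5·0.124 = 0.7517.

0.7517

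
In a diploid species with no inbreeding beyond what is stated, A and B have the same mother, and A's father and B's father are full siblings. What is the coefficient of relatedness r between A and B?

Relatedness sums over independent paths through distinct common ancestors.
A and B are related in two ways: half-sibs through their shared mother (r = 1/4) and first cousins through their fathers (r = 1/8).
r = 1/4 + 1/8 = 3/8 = 0.375.

0.375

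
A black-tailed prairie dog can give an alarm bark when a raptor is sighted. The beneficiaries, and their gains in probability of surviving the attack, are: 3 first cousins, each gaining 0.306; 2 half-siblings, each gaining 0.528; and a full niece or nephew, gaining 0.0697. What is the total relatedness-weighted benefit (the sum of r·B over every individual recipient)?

r to a first cousin = 1/8 (first cousins share one grandparent pair — two paths of length 4: r = 2·(1/2)^4 = 1/8).
r to a half-sibling = 0.25 (half-sibs share one parent — one path of length 2: r = (1/2)^2 = 1/4).
r to a full niece or nephew = 1/4 (full aunt/uncle↔niece/nephew: two paths of length 3 through the shared grandparent pair: r = 2·(1/2)^3 = 1/4).
Summing one r·B term per recipient: 3·0.125·0.306 + 2·0.25·0.528 + 1·0.25·0.0697 = 0.396175.

0.396175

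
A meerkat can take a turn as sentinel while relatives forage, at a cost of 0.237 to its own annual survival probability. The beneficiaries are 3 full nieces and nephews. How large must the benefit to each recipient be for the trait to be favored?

0.316

r to a full niece or nephew = 0.25 (full aunt/uncle↔niece/nephew: two paths of length 3 through the shared grandparent pair: r = 2·(1/2)^3 = 1/4).
Hamilton's rule with n recipients of equal r: n·r·B > C, so B > C/(n·r) = 0.237/(3·0.25) = 0.316.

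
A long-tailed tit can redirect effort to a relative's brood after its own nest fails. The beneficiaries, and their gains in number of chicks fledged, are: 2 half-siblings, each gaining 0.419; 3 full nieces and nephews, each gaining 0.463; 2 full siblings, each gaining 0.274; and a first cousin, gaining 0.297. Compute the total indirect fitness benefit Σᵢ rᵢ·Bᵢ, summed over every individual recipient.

0.867875

r to a half-sibling = 0.25 (half-sibs share one parent — one path of length 2: r = (1/2)^2 = 1/4).
r to a full niece or nephew = 1/4 (full aunt/uncle↔niece/nephew: two paths of length 3 through the shared grandparent pair: r = 2·(1/2)^3 = 1/4).
r to a full sibling = 0.5 (full sibs share both parents — two paths of length 2: r = 2·(1/2)^2 = 1/2).
r to a first cousin = 1/8 (first cousins share one grandparent pair — two paths of length 4: r = 2·(1/2)^4 = 1/8).
Summing one r·B term per recipient: 2·0.25·0.419 + 3·0.25·0.463 + 2·0.5·0.274 + 1·0.125·0.297 = 0.867875.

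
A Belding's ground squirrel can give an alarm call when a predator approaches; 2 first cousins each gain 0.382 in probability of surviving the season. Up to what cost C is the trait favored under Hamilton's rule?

r to a first cousin = 0.125 (first cousins share one grandparent pair — two paths of length 4: r = 2·(1/2)^4 = 1/8).
Hamilton's rule: n·r·B > C, so the trait is favored while C < n·r·B = 2·0.125·0.382 = 0.0955.

0.0955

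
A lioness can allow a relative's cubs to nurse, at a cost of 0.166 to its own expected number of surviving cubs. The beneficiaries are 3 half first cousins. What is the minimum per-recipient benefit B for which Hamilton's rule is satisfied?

r to a half first cousin = 0.0625 (half first cousins share one grandparent — one path of length 4: r = (1/2)^4 = 1/16).
Hamilton's rule with n recipients of equal r: n·r·B > C, so B > C/(n·r) = 0.166/(3·0.0625) = 0.8853.

0.8853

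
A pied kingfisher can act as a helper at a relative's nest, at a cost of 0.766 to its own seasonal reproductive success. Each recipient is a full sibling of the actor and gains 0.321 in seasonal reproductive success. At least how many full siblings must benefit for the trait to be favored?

r to a full sibling = 1/2 (full sibs share both parents — two paths of length 2: r = 2·(1/2)^2 = 1/2).
Hamilton's rule: n·r·B > C  ⇒  n > C/(r·B) = 0.766/(0.5·0.321) = 4.773.
The smallest integer exceeding 4.773 is 5.

5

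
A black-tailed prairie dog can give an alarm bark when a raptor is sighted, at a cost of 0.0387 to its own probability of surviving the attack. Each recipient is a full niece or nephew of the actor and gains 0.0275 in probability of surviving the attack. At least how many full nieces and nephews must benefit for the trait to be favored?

r to a full niece or nephew = 0.25 (full aunt/uncle↔niece/nephew: two paths of length 3 through the shared grandparent pair: r = 2·(1/2)^3 = 1/4).
Hamilton's rule: n·r·B > C  ⇒  n > C/(r·B) = 0.0387/(0.25·0.0275) = 5.629.
The smallest integer exceeding 5.629 is 6.

6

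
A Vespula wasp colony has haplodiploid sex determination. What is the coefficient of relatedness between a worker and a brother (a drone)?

Her haploid brother carries none of their father's genes and a random half of their mother's genome; that half matches the maternal half of her own genome with probability 1/2: r = 1/2 · 1/2 = 1/4.

0.25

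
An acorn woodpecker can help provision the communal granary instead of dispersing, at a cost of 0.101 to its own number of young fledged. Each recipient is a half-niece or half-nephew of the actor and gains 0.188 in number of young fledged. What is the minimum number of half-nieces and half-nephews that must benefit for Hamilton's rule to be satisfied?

r to a half-niece or half-nephew = 0.125 (half-aunt/uncle↔niece/nephew: one path of length 3: r = (1/2)^3 = 1/8).
Hamilton's rule: n·r·B > C  ⇒  n > C/(r·B) = 0.101/(0.125·0.188) = 4.298.
The smallest integer exceeding 4.298 is 5.

5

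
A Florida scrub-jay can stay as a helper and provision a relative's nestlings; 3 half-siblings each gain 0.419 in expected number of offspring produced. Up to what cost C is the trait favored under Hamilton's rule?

0.31425

r to a half-sibling = 1/4 (half-sibs share one parent — one path of length 2: r = (1/2)^2 = 1/4).
Hamilton's rule: n·r·B > C, so the trait is favored while C < n·r·B = 3·0.25·0.419 = 0.31425.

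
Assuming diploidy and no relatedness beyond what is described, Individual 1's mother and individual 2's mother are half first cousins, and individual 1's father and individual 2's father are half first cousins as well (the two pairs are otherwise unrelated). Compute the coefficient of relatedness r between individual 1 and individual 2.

0.03125

Independent pedigree routes through distinct common ancestors add.
Individual 1 and individual 2 are related in two ways: half second cousins through their mothers (r = 1/64) and half second cousins through their fathers (r = 1/64).
r = 1/64 + 1/64 = 0.03125.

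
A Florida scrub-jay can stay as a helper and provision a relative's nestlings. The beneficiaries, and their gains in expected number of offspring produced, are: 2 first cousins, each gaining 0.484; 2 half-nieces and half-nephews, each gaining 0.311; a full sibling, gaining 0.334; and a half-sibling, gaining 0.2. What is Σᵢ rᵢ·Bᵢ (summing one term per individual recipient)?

r to a first cousin = 0.125 (first cousins share one grandparent pair — two paths of length 4: r = 2·(1/2)^4 = 1/8).
r to a half-niece or half-nephew = 0.125 (half-aunt/uncle↔niece/nephew: one path of length 3: r = (1/2)^3 = 1/8).
r to a full sibling = 1/2 (full sibs share both parents — two paths of length 2: r = 2·(1/2)^2 = 1/2).
r to a half-sibling = 1/4 (half-sibs share one parent — one path of length 2: r = (1/2)^2 = 1/4).
Summing one r·B term per recipient: 2·0.125·0.484 + 2·0.125·0.311 + 1·0.5·0.334 + 1·0.25·0.2 = 0.41575.

0.41575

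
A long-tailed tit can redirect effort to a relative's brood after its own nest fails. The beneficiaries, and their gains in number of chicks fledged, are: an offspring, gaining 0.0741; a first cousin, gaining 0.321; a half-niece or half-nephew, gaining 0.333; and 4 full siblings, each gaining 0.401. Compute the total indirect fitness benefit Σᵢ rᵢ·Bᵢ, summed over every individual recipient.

r to an offspring = 0.5 (one parent–offspring link: r = (1/2)^1 = 1/2).
r to a first cousin = 0.125 (first cousins share one grandparent pair — two paths of length 4: r = 2·(1/2)^4 = 1/8).
r to a half-niece or half-nephew = 0.125 (half-aunt/uncle↔niece/nephew: one path of length 3: r = (1/2)^3 = 1/8).
r to a full sibling = 0.5 (full sibs share both parents — two paths of length 2: r = 2·(1/2)^2 = 1/2).
Summing one r·B term per recipient: 1·0.5·0.0741 + 1·0.125·0.321 + 1·0.125·0.333 + 4·0.5·0.401 = 0.9208.

0.9208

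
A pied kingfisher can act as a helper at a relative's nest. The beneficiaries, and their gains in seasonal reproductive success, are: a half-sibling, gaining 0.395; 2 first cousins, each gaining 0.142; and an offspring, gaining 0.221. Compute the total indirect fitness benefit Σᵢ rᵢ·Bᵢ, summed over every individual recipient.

0.24475

r to a half-sibling = 1/4 (half-sibs share one parent — one path of length 2: r = (1/2)^2 = 1/4).
r to a first cousin = 1/8 (first cousins share one grandparent pair — two paths of length 4: r = 2·(1/2)^4 = 1/8).
r to an offspring = 1/2 (one parent–offspring link: r = (1/2)^1 = 1/2).
Summing one r·B term per recipient: 1·0.25·0.395 + 2·0.125·0.142 + 1·0.5·0.221 = 0.24475.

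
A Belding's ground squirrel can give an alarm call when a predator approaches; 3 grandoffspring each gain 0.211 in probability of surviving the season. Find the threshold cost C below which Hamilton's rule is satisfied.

0.15825

r to a grandoffspring = 1/4 (two parent–offspring links: r = (1/2)^2 = 1/4).
Hamilton's rule: n·r·B > C, so the trait is favored while C < n·r·B = 3·0.25·0.211 = 0.15825.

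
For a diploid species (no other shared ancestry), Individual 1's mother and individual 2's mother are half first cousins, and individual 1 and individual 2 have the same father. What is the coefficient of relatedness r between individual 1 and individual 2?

0.265625

With two independent routes of shared ancestry, r is the sum of the two contributions.
Individual 1 and individual 2 are related in two ways: half second cousins through their mothers (r = 1/64) and half-sibs through their shared father (r = 1/4).
r = 1/64 + 1/4 = 0.265625.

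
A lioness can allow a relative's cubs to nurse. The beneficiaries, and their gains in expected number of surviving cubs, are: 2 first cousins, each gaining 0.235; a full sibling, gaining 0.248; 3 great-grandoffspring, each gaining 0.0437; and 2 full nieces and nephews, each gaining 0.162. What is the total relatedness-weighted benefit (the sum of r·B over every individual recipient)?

r to a first cousin = 0.125 (first cousins share one grandparent pair — two paths of length 4: r = 2·(1/2)^4 = 1/8).
r to a full sibling = 1/2 (full sibs share both parents — two paths of length 2: r = 2·(1/2)^2 = 1/2).
r to a great-grandoffspring = 1/8 (three parent–offspring links: r = (1/2)^3 = 1/8).
r to a full niece or nephew = 1/4 (full aunt/uncle↔niece/nephew: two paths of length 3 through the shared grandparent pair: r = 2·(1/2)^3 = 1/4).
Summing one r·B term per recipient: 2·0.125·0.235 + 1·0.5·0.248 + 3·0.125·0.0437 + 2·0.25·0.162 = 0.2801375.

0.2801375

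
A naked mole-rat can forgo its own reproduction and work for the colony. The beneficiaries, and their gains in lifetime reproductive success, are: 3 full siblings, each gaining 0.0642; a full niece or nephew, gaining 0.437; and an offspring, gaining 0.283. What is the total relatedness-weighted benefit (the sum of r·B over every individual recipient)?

r to a full sibling = 1/2 (full sibs share both parents — two paths of length 2: r = 2·(1/2)^2 = 1/2).
r to a full niece or nephew = 1/4 (full aunt/uncle↔niece/nephew: two paths of length 3 through the shared grandparent pair: r = 2·(1/2)^3 = 1/4).
r to an offspring = 0.5 (one parent–offspring link: r = (1/2)^1 = 1/2).
Summing one r·B term per recipient: 3·0.5·0.0642 + 1·0.25·0.437 + 1·0.5·0.283 = 0.34705.

0.34705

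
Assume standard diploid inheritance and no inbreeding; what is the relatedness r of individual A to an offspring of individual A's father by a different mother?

Each parent–offspring link contributes a factor of 1/2, and independent paths through distinct common ancestors add.
Half-sibs share one parent — one path of length 2: r = (1/2)^2 = 1/4.

0.25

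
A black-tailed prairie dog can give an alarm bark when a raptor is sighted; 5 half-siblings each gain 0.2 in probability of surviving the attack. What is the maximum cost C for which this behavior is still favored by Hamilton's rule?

r to a half-sibling = 1/4 (half-sibs share one parent — one path of length 2: r = (1/2)^2 = 1/4).
Hamilton's rule: n·r·B > C, so the trait is favored while C < n·r·B = 5·0.25·0.2 = 0.25.

0.25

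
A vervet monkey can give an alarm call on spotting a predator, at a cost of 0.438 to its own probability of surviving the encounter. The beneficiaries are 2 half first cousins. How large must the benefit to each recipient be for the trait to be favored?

3.504

r to a half first cousin = 1/16 (half first cousins share one grandparent — one path of length 4: r = (1/2)^4 = 1/16).
Hamilton's rule with n recipients of equal r: n·r·B > C, so B > C/(n·r) = 0.438/(2·0.0625) = 3.504.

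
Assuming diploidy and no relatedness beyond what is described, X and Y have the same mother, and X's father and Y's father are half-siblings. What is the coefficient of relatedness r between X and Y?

Relatedness sums over independent paths through distinct common ancestors.
X and Y are related in two ways: half-sibs through their shared mother (r = 1/4) and half first cousins through their fathers (r = 1/16).
r = 1/4 + 1/16 = 0.3125.

0.3125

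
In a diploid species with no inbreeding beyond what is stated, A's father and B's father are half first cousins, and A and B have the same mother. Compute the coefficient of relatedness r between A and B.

Independent pedigree routes through distinct common ancestors add.
A and B are related in two ways: half second cousins through their fathers (r = 1/64) and half-sibs through their shared mother (r = 1/4).
r = 1/64 + 1/4 = 17/64 = 0.265625.

0.265625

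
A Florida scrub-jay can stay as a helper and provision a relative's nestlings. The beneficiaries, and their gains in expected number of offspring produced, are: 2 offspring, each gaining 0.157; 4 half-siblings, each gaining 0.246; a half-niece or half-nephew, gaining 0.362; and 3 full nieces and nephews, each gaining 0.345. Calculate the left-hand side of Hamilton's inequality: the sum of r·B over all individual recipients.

0.707

r to an offspring = 1/2 (one parent–offspring link: r = (1/2)^1 = 1/2).
r to a half-sibling = 1/4 (half-sibs share one parent — one path of length 2: r = (1/2)^2 = 1/4).
r to a half-niece or half-nephew = 0.125 (half-aunt/uncle↔niece/nephew: one path of length 3: r = (1/2)^3 = 1/8).
r to a full niece or nephew = 0.25 (full aunt/uncle↔niece/nephew: two paths of length 3 through the shared grandparent pair: r = 2·(1/2)^3 = 1/4).
Summing one r·B term per recipient: 2·0.5·0.157 + 4·0.25·0.246 + 1·0.125·0.362 + 3·0.25·0.345 = 0.707.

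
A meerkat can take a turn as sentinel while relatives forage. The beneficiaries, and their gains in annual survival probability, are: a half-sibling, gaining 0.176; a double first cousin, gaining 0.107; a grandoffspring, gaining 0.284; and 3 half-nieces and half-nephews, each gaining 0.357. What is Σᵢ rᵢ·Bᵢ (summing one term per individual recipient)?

r to a half-sibling = 1/4 (half-sibs share one parent — one path of length 2: r = (1/2)^2 = 1/4).
r to a double first cousin = 0.25 (double first cousins share both grandparent pairs — four paths of length 4: r = 4·(1/2)^4 = 1/4).
r to a grandoffspring = 0.25 (two parent–offspring links: r = (1/2)^2 = 1/4).
r to a half-niece or half-nephew = 1/8 (half-aunt/uncle↔niece/nephew: one path of length 3: r = (1/2)^3 = 1/8).
Summing one r·B term per recipient: 1·0.25·0.176 + 1·0.25·0.107 + 1·0.25·0.284 + 3·0.125·0.357 = 0.275625.

0.275625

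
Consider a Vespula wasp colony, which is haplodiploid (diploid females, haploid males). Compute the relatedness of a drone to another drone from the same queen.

Haploid brothers each carry a random half of the queen's diploid genome, so on average they share half: r = 1/2.

0.5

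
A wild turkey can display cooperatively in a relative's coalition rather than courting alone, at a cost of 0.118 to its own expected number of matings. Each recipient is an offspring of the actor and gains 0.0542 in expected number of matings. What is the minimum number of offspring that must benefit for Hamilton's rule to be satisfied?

r to an offspring = 0.5 (one parent–offspring link: r = (1/2)^1 = 1/2).
Hamilton's rule: n·r·B > C  ⇒  n > C/(r·B) = 0.118/(0.5·0.0542) = 4.354.
The smallest integer exceeding 4.354 is 5.

5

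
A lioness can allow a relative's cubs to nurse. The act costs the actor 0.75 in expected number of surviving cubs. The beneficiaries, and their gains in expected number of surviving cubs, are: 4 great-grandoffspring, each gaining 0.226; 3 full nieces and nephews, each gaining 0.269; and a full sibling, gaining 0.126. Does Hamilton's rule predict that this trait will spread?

No

Hamilton's rule: the trait is favored when the sum of r·B over every recipient exceeds the actor's cost C.
r to a great-grandoffspring = 1/8 (three parent–offspring links: r = (1/2)^3 = 1/8).
r to a full niece or nephew = 0.25 (full aunt/uncle↔niece/nephew: two paths of length 3 through the shared grandparent pair: r = 2·(1/2)^3 = 1/4).
r to a full sibling = 0.5 (full sibs share both parents — two paths of length 2: r = 2·(1/2)^2 = 1/2).
Summing one r·B term per recipient: 4·0.125·0.226 + 3·0.25·0.269 + 1·0.5·0.126 = 0.37775.
0.37775 < 0.75: the indirect benefit is less than the cost.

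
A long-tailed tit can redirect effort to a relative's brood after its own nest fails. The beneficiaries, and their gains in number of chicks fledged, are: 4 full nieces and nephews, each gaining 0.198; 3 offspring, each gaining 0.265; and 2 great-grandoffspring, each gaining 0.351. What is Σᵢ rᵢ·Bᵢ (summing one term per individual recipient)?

r to a full niece or nephew = 0.25 (full aunt/uncle↔niece/nephew: two paths of length 3 through the shared grandparent pair: r = 2·(1/2)^3 = 1/4).
r to an offspring = 0.5 (one parent–offspring link: r = (1/2)^1 = 1/2).
r to a great-grandoffspring = 0.125 (three parent–offspring links: r = (1/2)^3 = 1/8).
Summing one r·B term per recipient: 4·0.25·0.198 + 3·0.5·0.265 + 2·0.125·0.351 = 0.68325.

0.68325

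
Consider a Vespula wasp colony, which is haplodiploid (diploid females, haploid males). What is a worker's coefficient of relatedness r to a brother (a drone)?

0.25

Her haploid brother carries none of their father's genes and a random half of their mother's genome; that half matches the maternal half of her own genome with probability 1/2: r = 1/2 · 1/2 = 1/4.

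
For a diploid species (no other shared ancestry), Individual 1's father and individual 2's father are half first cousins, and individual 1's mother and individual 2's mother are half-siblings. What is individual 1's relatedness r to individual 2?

0.078125

With two independent routes of shared ancestry, r is the sum of the two contributions.
Individual 1 and individual 2 are related in two ways: half second cousins through their fathers (r = 1/64) and half first cousins through their mothers (r = 1/16).
r = 1/64 + 1/16 = 0.078125.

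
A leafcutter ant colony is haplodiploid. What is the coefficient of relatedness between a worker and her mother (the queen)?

0.5

One meiotic link between diploid queen and diploid daughter: r = 1/2.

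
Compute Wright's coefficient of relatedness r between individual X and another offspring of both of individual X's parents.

0.5

Each parent–offspring link contributes a factor of 1/2, and independent paths through distinct common ancestors add.
Full sibs share both parents — two paths of length 2: r = 2·(1/2)^2 = 1/2.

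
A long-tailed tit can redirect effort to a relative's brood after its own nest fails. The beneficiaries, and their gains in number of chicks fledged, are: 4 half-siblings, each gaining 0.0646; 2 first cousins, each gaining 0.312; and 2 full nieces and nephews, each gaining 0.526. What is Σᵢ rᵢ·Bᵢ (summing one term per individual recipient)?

0.4056

r to a half-sibling = 0.25 (half-sibs share one parent — one path of length 2: r = (1/2)^2 = 1/4).
r to a first cousin = 1/8 (first cousins share one grandparent pair — two paths of length 4: r = 2·(1/2)^4 = 1/8).
r to a full niece or nephew = 0.25 (full aunt/uncle↔niece/nephew: two paths of length 3 through the shared grandparent pair: r = 2·(1/2)^3 = 1/4).
Summing one r·B term per recipient: 4·0.25·0.0646 + 2·0.125·0.312 + 2·0.25·0.526 = 0.4056.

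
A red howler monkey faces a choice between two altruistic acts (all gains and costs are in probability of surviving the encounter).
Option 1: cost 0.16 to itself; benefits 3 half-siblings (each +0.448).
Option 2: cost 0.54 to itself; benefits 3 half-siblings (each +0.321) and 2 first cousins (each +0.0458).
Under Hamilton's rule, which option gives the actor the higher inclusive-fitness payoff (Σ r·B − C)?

Option 1

Option 1: r to a half-sibling = 0.25.
Option 1: Σ r·B − C = (3·0.25·0.448) − 0.16 = 0.176.
Option 2: r to a half-sibling = 0.25.
Option 2: r to a first cousin = 0.125.
Option 2: Σ r·B − C = (3·0.25·0.321 + 2·0.125·0.0458) − 0.54 = -0.2878.
Option 1 has the higher net inclusive-fitness payoff.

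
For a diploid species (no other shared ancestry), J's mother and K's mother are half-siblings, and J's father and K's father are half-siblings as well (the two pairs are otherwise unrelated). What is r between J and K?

0.125

With two independent routes of shared ancestry, r is the sum of the two contributions.
J and K are related in two ways: half first cousins through their mothers (r = 1/16) and half first cousins through their fathers (r = 1/16).
r = 1/16 + 1/16 = 1/8 = 0.125.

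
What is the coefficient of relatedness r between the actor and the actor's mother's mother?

Each parent–offspring link contributes a factor of 1/2, and independent paths through distinct common ancestors add.
Two parent–offspring links: r = (1/2)^2 = 1/4.

0.25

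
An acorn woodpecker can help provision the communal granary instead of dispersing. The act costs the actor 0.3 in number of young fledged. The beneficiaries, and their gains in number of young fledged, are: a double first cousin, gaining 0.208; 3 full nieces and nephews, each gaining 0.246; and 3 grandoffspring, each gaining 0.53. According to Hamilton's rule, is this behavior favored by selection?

Yes

Hamilton's rule: the trait is favored when the sum of r·B over every recipient exceeds the actor's cost C.
r to a double first cousin = 0.25 (double first cousins share both grandparent pairs — four paths of length 4: r = 4·(1/2)^4 = 1/4).
r to a full niece or nephew = 1/4 (full aunt/uncle↔niece/nephew: two paths of length 3 through the shared grandparent pair: r = 2·(1/2)^3 = 1/4).
r to a grandoffspring = 1/4 (two parent–offspring links: r = (1/2)^2 = 1/4).
Summing one r·B term per recipient: 1·0.25·0.208 + 3·0.25·0.246 + 3·0.25·0.53 = 0.634.
0.634 > 0.3: the indirect benefit exceeds the cost.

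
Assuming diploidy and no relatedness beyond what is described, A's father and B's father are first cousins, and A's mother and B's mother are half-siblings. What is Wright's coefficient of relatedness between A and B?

Independent pedigree routes through distinct common ancestors add.
A and B are related in two ways: second cousins through their fathers (r = 1/32) and half first cousins through their mothers (r = 1/16).
r = 1/32 + 1/16 = 3/32 = 0.09375.

0.09375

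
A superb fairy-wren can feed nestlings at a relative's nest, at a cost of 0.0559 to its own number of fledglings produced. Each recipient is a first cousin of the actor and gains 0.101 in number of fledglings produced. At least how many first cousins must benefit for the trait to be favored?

5

r to a first cousin = 0.125 (first cousins share one grandparent pair — two paths of length 4: r = 2·(1/2)^4 = 1/8).
Hamilton's rule: n·r·B > C  ⇒  n > C/(r·B) = 0.0559/(0.125·0.101) = 4.428.
The smallest integer exceeding 4.428 is 5.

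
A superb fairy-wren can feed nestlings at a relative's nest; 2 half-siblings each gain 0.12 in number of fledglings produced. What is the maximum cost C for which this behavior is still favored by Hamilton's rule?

r to a half-sibling = 1/4 (half-sibs share one parent — one path of length 2: r = (1/2)^2 = 1/4).
Hamilton's rule: n·r·B > C, so the trait is favored while C < n·r·B = 2·0.25·0.12 = 0.06.

0.06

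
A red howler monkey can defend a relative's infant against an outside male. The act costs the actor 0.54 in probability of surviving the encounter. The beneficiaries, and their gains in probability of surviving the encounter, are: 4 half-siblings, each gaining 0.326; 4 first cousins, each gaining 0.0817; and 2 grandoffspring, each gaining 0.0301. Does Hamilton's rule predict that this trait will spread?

No

Hamilton's rule: the trait is favored when the sum of r·B over every recipient exceeds the actor's cost C.
r to a half-sibling = 1/4 (half-sibs share one parent — one path of length 2: r = (1/2)^2 = 1/4).
r to a first cousin = 1/8 (first cousins share one grandparent pair — two paths of length 4: r = 2·(1/2)^4 = 1/8).
r to a grandoffspring = 0.25 (two parent–offspring links: r = (1/2)^2 = 1/4).
Summing one r·B term per recipient: 4·0.25·0.326 + 4·0.125·0.0817 + 2·0.25·0.0301 = 0.3819.
0.3819 < 0.54: the indirect benefit is less than the cost.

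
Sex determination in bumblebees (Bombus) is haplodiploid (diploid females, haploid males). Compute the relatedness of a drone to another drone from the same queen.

0.5

Haploid brothers each carry a random half of the queen's diploid genome, so on average they share half: r = 1/2.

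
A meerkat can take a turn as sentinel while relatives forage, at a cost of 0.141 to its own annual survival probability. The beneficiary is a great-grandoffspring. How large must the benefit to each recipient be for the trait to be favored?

r to a great-grandoffspring = 0.125 (three parent–offspring links: r = (1/2)^3 = 1/8).
Hamilton's rule with n recipients of equal r: n·r·B > C, so B > C/(n·r) = 0.141/(1·0.125) = 1.128.

1.128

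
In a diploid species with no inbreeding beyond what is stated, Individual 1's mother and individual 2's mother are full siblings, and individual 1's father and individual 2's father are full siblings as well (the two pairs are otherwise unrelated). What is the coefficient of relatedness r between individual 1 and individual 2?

Independent pedigree routes through distinct common ancestors add.
Individual 1 and individual 2 are related in two ways: first cousins through their mothers (r = 1/8) and first cousins through their fathers (r = 1/8) — i.e. double first cousins.
r = 1/8 + 1/8 = 1/4 = 0.25.

0.25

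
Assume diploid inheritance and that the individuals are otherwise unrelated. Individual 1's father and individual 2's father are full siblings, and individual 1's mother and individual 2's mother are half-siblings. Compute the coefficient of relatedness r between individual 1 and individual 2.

With two independent routes of shared ancestry, r is the sum of the two contributions.
Individual 1 and individual 2 are related in two ways: first cousins through their fathers (r = 1/8) and half first cousins through their mothers (r = 1/16).
r = 1/8 + 1/16 = 0.1875.

0.1875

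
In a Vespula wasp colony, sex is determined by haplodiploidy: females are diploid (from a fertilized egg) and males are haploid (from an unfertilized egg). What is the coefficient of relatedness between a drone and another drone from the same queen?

Haploid brothers each carry a random half of the queen's diploid genome, so on average they share half: r = 1/2.

0.5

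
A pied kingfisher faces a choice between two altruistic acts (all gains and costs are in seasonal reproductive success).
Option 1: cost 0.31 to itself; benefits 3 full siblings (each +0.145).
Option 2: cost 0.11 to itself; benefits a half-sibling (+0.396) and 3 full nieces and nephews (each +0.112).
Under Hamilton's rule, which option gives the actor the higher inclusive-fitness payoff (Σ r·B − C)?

Option 2

Option 1: r to a full sibling = 0.5.
Option 1: Σ r·B − C = (3·0.5·0.145) − 0.31 = -0.0925.
Option 2: r to a half-sibling = 0.25.
Option 2: r to a full niece or nephew = 0.25.
Option 2: Σ r·B − C = (1·0.25·0.396 + 3·0.25·0.112) − 0.11 = 0.073.
Option 2 has the higher net inclusive-fitness payoff.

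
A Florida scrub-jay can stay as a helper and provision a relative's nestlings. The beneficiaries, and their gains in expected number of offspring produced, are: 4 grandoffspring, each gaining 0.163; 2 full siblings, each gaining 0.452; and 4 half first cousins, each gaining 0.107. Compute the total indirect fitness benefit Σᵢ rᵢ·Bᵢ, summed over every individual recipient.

0.64175

r to a grandoffspring = 1/4 (two parent–offspring links: r = (1/2)^2 = 1/4).
r to a full sibling = 1/2 (full sibs share both parents — two paths of length 2: r = 2·(1/2)^2 = 1/2).
r to a half first cousin = 0.0625 (half first cousins share one grandparent — one path of length 4: r = (1/2)^4 = 1/16).
Summing one r·B term per recipient: 4·0.25·0.163 + 2·0.5·0.452 + 4·0.0625·0.107 = 0.64175.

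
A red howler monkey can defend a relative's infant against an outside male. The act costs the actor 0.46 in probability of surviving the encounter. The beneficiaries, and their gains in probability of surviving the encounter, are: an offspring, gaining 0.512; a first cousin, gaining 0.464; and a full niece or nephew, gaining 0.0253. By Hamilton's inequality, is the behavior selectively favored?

Hamilton's rule: the trait is favored when the sum of r·B over every recipient exceeds the actor's cost C.
r to an offspring = 1/2 (one parent–offspring link: r = (1/2)^1 = 1/2).
r to a first cousin = 0.125 (first cousins share one grandparent pair — two paths of length 4: r = 2·(1/2)^4 = 1/8).
r to a full niece or nephew = 1/4 (full aunt/uncle↔niece/nephew: two paths of length 3 through the shared grandparent pair: r = 2·(1/2)^3 = 1/4).
Summing one r·B term per recipient: 1·0.5·0.512 + 1·0.125·0.464 + 1·0.25·0.0253 = 0.320325.
0.320325 < 0.46: the indirect benefit is less than the cost.

No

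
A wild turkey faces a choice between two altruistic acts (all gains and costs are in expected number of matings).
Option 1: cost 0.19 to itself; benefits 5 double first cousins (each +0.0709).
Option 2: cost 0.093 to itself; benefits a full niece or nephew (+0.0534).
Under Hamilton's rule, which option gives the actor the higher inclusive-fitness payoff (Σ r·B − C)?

Option 2

Option 1: r to a double first cousin = 0.25.
Option 1: Σ r·B − C = (5·0.25·0.0709) − 0.19 = -0.101375.
Option 2: r to a full niece or nephew = 0.25.
Option 2: Σ r·B − C = (1·0.25·0.0534) − 0.093 = -0.07965.
Option 2 has the higher net inclusive-fitness payoff.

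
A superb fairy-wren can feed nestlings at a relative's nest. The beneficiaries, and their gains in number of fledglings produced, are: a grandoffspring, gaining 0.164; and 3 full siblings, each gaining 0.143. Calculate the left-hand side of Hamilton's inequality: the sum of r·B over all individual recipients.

0.2555

r to a grandoffspring = 0.25 (two parent–offspring links: r = (1/2)^2 = 1/4).
r to a full sibling = 0.5 (full sibs share both parents — two paths of length 2: r = 2·(1/2)^2 = 1/2).
Summing one r·B term per recipient: 1·0.25·0.164 + 3·0.5·0.143 = 0.2555.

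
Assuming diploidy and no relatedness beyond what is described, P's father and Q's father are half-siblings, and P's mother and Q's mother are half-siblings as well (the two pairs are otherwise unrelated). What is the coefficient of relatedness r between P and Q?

0.125

Wright's path rule: contributions from independent ancestry routes add.
P and Q are related in two ways: half first cousins through their fathers (r = 1/16) and half first cousins through their mothers (r = 1/16).
r = 1/16 + 1/16 = 0.125.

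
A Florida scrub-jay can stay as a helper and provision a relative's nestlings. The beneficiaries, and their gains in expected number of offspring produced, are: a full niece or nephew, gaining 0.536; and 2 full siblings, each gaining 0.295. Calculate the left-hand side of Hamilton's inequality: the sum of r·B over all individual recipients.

0.429

r to a full niece or nephew = 1/4 (full aunt/uncle↔niece/nephew: two paths of length 3 through the shared grandparent pair: r = 2·(1/2)^3 = 1/4).
r to a full sibling = 0.5 (full sibs share both parents — two paths of length 2: r = 2·(1/2)^2 = 1/2).
Summing one r·B term per recipient: 1·0.25·0.536 + 2·0.5·0.295 = 0.429.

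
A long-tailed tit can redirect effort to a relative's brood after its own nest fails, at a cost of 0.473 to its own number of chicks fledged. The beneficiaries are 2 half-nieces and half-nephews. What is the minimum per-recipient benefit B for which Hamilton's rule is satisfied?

1.892

r to a half-niece or half-nephew = 0.125 (half-aunt/uncle↔niece/nephew: one path of length 3: r = (1/2)^3 = 1/8).
Hamilton's rule with n recipients of equal r: n·r·B > C, so B > C/(n·r) = 0.473/(2·0.125) = 1.892.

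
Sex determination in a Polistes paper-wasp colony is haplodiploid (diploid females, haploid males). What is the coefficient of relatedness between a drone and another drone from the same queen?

Haploid brothers each carry a random half of the queen's diploid genome, so on average they share half: r = 1/2.

0.5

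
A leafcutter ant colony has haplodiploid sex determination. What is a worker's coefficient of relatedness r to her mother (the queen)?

One meiotic link between diploid queen and diploid daughter: r = 1/2.

0.5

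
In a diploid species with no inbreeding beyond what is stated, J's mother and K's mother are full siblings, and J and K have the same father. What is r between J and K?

0.375

Wright's path rule: contributions from independent ancestry routes add.
J and K are related in two ways: first cousins through their mothers (r = 1/8) and half-sibs through their shared father (r = 1/4).
r = 1/8 + 1/4 = 0.375.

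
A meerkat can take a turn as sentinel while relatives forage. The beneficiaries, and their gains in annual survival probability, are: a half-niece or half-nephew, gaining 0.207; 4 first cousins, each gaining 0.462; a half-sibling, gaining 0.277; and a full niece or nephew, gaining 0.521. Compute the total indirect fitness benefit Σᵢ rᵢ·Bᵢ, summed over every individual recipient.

r to a half-niece or half-nephew = 1/8 (half-aunt/uncle↔niece/nephew: one path of length 3: r = (1/2)^3 = 1/8).
r to a first cousin = 1/8 (first cousins share one grandparent pair — two paths of length 4: r = 2·(1/2)^4 = 1/8).
r to a half-sibling = 0.25 (half-sibs share one parent — one path of length 2: r = (1/2)^2 = 1/4).
r to a full niece or nephew = 1/4 (full aunt/uncle↔niece/nephew: two paths of length 3 through the shared grandparent pair: r = 2·(1/2)^3 = 1/4).
Summing one r·B term per recipient: 1·0.125·0.207 + 4·0.125·0.462 + 1·0.25·0.277 + 1·0.25·0.521 = 0.456375.

0.456375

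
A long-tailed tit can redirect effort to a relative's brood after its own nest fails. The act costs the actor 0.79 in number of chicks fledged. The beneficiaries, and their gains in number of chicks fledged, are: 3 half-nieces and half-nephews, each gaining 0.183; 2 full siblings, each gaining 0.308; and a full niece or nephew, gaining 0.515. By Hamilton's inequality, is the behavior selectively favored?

No

Hamilton's rule: the trait is favored when the sum of r·B over every recipient exceeds the actor's cost C.
r to a half-niece or half-nephew = 0.125 (half-aunt/uncle↔niece/nephew: one path of length 3: r = (1/2)^3 = 1/8).
r to a full sibling = 1/2 (full sibs share both parents — two paths of length 2: r = 2·(1/2)^2 = 1/2).
r to a full niece or nephew = 1/4 (full aunt/uncle↔niece/nephew: two paths of length 3 through the shared grandparent pair: r = 2·(1/2)^3 = 1/4).
Summing one r·B term per recipient: 3·0.125·0.183 + 2·0.5·0.308 + 1·0.25·0.515 = 0.505375.
0.505375 < 0.79: the indirect benefit is less than the cost.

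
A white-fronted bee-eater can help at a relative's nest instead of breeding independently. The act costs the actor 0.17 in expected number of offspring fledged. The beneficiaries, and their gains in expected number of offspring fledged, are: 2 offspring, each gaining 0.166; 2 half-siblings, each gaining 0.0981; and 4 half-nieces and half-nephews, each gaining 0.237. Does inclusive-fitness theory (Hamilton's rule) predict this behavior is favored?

Hamilton's rule: the trait is favored when the sum of r·B over every recipient exceeds the actor's cost C.
r to an offspring = 0.5 (one parent–offspring link: r = (1/2)^1 = 1/2).
r to a half-sibling = 1/4 (half-sibs share one parent — one path of length 2: r = (1/2)^2 = 1/4).
r to a half-niece or half-nephew = 0.125 (half-aunt/uncle↔niece/nephew: one path of length 3: r = (1/2)^3 = 1/8).
Summing one r·B term per recipient: 2·0.5·0.166 + 2·0.25·0.0981 + 4·0.125·0.237 = 0.33355.
0.33355 > 0.17: the indirect benefit exceeds the cost.

Yes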